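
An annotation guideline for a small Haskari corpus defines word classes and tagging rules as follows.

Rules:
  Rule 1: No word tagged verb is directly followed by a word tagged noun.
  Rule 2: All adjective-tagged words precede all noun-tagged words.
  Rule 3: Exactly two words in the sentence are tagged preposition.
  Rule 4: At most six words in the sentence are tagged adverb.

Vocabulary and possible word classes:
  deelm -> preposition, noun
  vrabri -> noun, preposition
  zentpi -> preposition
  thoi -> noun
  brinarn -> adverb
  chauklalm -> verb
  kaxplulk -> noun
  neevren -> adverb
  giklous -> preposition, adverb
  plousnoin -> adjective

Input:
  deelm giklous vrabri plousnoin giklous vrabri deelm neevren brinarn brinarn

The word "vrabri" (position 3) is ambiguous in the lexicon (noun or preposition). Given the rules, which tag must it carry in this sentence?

Candidates per position — 1:deelm {preposition,noun}; 2:giklous {preposition,adverb}; 3:vrabri {noun,preposition}; 4:plousnoin {adjective}; 5:giklous {preposition,adverb}; 6:vrabri {noun,preposition}; 7:deelm {preposition,noun}; 8:neevren {adverb}; 9:brinarn {adverb}; 10:brinarn {adverb}.
Position 1: tagging it noun would leave rule 2 unsatisfiable, so it must be preposition.
Position 3: tagging it noun would leave rule 2 unsatisfiable, so it must be preposition.
Position 5: tagging it preposition would leave rule 3 unsatisfiable, so it must be adverb.
Position 6: tagging it preposition would leave rule 3 unsatisfiable, so it must be noun.
Position 7: tagging it preposition would leave rule 3 unsatisfiable, so it must be noun.
Position 2: tagging it preposition would leave rule 3 unsatisfiable, so it must be adverb.
That leaves exactly one tagging: preposition adverb preposition adjective adverb noun noun adverb adverb adverb.
Checking: rule 1 ok; rule 2 ok; rule 3 ok; rule 4 ok.

preposition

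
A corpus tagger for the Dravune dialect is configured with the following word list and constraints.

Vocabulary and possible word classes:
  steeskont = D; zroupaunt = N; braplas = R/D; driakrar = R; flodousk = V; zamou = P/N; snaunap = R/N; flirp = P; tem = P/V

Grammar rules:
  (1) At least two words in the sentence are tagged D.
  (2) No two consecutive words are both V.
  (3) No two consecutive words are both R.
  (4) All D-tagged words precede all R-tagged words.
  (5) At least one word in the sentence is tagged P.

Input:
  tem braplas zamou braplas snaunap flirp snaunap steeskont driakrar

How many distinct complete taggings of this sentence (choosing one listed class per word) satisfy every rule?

4

Candidates per position — 1:tem {P,V}; 2:braplas {R,D}; 3:zamou {P,N}; 4:braplas {R,D}; 5:snaunap {R,N}; 6:flirp {P}; 7:snaunap {R,N}; 8:steeskont {D}; 9:driakrar {R}.
There are 64 candidate sequences in total.
The sequences that satisfy every rule: P D P D N P N D R; P D N D N P N D R; V D P D N P N D R; V D N D N P N D R.
Count = 4.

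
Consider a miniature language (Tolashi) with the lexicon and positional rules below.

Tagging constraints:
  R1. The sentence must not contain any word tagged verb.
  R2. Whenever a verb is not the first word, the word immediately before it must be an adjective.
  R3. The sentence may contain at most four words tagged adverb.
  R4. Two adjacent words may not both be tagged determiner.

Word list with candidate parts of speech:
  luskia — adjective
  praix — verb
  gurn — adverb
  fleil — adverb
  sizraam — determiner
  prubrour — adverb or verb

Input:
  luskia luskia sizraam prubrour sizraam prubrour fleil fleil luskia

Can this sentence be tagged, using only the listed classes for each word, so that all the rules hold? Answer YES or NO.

Candidates per position — 1:luskia {adjective}; 2:luskia {adjective}; 3:sizraam {determiner}; 4:prubrour {adverb,verb}; 5:sizraam {determiner}; 6:prubrour {adverb,verb}; 7:fleil {adverb}; 8:fleil {adverb}; 9:luskia {adjective}.
One satisfying assignment: adjective adjective determiner adverb determiner adverb adverb adverb adjective.
Check: rule 1 holds; rule 2 holds; rule 3 holds; rule 4 holds.

YES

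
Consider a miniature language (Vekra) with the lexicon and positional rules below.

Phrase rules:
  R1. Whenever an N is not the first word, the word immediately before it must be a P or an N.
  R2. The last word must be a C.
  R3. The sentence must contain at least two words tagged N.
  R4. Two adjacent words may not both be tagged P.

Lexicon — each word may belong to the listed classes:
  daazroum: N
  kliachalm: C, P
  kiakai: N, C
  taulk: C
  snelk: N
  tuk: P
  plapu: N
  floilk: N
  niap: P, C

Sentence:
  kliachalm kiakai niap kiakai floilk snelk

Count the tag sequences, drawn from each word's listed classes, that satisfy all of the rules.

0

Candidates per position — 1:kliachalm {C,P}; 2:kiakai {N,C}; 3:niap {P,C}; 4:kiakai {N,C}; 5:floilk {N}; 6:snelk {N}.
There are 16 candidate sequences in total.
Rule 2 cannot be satisfied by any choice of tags from the lexicon.
So there is no consistent tagging.
Count = 0.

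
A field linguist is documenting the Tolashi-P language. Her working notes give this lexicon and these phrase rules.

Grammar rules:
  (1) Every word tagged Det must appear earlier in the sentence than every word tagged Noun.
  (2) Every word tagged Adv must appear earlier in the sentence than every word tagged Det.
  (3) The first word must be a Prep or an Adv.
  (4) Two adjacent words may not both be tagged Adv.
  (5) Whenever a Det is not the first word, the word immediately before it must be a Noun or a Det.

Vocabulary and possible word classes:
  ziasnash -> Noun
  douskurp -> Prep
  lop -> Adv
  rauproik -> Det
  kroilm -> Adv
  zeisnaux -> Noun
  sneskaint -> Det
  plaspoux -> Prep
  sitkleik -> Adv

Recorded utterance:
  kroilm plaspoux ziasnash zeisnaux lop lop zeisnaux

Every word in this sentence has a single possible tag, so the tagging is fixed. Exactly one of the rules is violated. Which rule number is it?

Fixed tagging: Adv Prep Noun Noun Adv Adv Noun.
Rule check: R1 ok, R2 ok, R3 ok, R4 fails, R5 ok.
Only rule 4 fails.

4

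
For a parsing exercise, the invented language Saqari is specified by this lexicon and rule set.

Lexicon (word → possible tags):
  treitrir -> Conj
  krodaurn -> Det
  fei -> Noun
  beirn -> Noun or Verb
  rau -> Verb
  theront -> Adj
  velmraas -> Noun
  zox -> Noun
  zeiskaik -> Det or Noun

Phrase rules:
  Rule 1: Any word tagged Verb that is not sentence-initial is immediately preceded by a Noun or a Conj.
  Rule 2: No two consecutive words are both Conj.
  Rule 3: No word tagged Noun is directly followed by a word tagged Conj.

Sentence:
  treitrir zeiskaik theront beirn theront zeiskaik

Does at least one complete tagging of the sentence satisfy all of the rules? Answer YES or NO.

YES

Candidates per position — 1:treitrir {Conj}; 2:zeiskaik {Det,Noun}; 3:theront {Adj}; 4:beirn {Noun,Verb}; 5:theront {Adj}; 6:zeiskaik {Det,Noun}.
One satisfying assignment: Conj Noun Adj Noun Adj Noun.
Checking: rule 1 ✓; rule 2 ✓; rule 3 ✓.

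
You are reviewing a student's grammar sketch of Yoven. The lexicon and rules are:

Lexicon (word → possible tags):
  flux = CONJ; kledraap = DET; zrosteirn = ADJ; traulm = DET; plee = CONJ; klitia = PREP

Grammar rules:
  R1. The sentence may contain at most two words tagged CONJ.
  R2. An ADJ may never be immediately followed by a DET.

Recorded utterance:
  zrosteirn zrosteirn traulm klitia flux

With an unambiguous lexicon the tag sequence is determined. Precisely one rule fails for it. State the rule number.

Fixed tagging: ADJ ADJ DET PREP CONJ.
Applying the rules: R1 ok, R2 fails.
Only rule 2 fails.

2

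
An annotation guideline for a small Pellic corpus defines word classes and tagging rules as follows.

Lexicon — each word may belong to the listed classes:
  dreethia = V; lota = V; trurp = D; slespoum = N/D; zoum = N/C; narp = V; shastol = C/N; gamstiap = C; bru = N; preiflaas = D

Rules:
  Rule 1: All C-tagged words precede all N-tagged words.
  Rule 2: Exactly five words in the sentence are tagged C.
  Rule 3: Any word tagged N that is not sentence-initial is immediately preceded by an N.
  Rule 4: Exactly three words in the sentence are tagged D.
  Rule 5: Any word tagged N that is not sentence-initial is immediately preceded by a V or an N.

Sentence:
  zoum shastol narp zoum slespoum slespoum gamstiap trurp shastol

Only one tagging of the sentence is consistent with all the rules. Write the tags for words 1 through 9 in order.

C C V C D D C D C

Candidates per position — 1:zoum {N,C}; 2:shastol {C,N}; 3:narp {V}; 4:zoum {N,C}; 5:slespoum {N,D}; 6:slespoum {N,D}; 7:gamstiap {C}; 8:trurp {D}; 9:shastol {C,N}.
Position 1: N is ruled out by rule 1; that leaves C.
Position 2: N is ruled out by rule 1; that leaves C.
Position 4: N is ruled out by rule 1; that leaves C.
Position 5: N is ruled out by rule 1; that leaves D.
Position 6: N is ruled out by rule 1; that leaves D.
Position 9: N is ruled out by rule 2; that leaves C.
The unique satisfying tagging is: C C V C D D C D C.
Verifying each rule — rule 1 ✓; rule 2 ✓; rule 3 ✓; rule 4 ✓; rule 5 ✓.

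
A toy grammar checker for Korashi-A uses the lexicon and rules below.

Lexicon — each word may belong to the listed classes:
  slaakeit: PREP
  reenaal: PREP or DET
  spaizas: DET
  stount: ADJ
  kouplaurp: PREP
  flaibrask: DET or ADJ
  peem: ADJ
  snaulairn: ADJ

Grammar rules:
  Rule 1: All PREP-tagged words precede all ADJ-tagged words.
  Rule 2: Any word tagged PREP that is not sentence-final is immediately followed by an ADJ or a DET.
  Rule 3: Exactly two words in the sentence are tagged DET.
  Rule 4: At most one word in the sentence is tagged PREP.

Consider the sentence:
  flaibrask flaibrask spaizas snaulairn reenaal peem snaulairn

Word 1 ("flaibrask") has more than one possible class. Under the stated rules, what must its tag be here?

ADJ

Candidates per position — 1:flaibrask {DET,ADJ}; 2:flaibrask {DET,ADJ}; 3:spaizas {DET}; 4:snaulairn {ADJ}; 5:reenaal {PREP,DET}; 6:peem {ADJ}; 7:snaulairn {ADJ}.
Word 5 cannot be PREP — rule 1 would then fail for every completion. It is DET.
Word 1 cannot be DET — rule 3 would then fail for every completion. It is ADJ.
Word 2 cannot be DET — rule 3 would then fail for every completion. It is ADJ.
So the tagging must be: ADJ ADJ DET ADJ DET ADJ ADJ.
Check: rule 1 holds; rule 2 holds; rule 3 holds; rule 4 holds.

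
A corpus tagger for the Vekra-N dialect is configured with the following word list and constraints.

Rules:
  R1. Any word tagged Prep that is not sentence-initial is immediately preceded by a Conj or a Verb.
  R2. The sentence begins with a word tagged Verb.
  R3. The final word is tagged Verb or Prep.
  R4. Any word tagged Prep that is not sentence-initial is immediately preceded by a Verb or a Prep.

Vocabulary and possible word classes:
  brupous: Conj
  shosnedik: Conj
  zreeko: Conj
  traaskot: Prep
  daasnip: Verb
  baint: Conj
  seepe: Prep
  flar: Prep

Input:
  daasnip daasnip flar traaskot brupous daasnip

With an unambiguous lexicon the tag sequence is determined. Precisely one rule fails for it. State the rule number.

1

Fixed tagging: Verb Verb Prep Prep Conj Verb.
Applying the rules: R1 violated, R2 holds, R3 holds, R4 holds.
Only rule 1 fails.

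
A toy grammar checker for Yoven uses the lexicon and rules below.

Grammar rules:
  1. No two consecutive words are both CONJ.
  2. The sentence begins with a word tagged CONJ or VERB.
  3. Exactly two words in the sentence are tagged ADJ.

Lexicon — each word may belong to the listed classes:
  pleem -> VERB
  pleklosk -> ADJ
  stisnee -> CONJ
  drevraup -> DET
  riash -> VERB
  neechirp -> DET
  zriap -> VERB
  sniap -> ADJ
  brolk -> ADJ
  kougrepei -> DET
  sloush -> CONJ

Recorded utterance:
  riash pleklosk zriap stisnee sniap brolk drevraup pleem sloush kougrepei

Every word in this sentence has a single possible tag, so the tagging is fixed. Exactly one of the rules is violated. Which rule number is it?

3

Fixed tagging: VERB ADJ VERB CONJ ADJ ADJ DET VERB CONJ DET.
Checking each rule: R1 ok, R2 ok, R3 fails.
Only rule 3 fails.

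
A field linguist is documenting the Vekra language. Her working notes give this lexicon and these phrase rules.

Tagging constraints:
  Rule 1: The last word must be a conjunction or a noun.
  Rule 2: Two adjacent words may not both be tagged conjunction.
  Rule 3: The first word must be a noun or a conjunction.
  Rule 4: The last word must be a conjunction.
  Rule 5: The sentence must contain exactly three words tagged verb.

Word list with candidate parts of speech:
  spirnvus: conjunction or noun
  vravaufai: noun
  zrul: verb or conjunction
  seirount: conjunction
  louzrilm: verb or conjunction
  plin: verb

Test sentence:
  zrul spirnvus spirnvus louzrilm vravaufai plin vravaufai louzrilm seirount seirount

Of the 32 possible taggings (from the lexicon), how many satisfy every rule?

0

Candidates per position — 1:zrul {verb,conjunction}; 2:spirnvus {conjunction,noun}; 3:spirnvus {conjunction,noun}; 4:louzrilm {verb,conjunction}; 5:vravaufai {noun}; 6:plin {verb}; 7:vravaufai {noun}; 8:louzrilm {verb,conjunction}; 9:seirount {conjunction}; 10:seirount {conjunction}.
There are 32 candidate sequences in total.
Rule 2 cannot be satisfied by any choice of tags from the lexicon.
So there is no consistent tagging.
Count = 0.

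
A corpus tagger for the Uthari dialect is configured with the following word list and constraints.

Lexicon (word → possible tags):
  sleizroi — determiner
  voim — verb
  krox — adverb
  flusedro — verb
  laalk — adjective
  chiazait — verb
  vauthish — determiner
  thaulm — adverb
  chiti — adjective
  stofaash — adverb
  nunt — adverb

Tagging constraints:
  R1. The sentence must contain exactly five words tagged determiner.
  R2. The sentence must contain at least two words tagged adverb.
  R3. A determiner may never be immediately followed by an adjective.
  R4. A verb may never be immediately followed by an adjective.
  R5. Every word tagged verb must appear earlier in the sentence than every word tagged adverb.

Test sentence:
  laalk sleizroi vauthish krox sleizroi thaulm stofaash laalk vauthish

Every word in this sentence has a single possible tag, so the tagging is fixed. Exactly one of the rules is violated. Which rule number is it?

1

Fixed tagging: adjective determiner determiner adverb determiner adverb adverb adjective determiner.
Applying the rules: R1 fails, R2 ok, R3 ok, R4 ok, R5 ok.
Only rule 1 fails.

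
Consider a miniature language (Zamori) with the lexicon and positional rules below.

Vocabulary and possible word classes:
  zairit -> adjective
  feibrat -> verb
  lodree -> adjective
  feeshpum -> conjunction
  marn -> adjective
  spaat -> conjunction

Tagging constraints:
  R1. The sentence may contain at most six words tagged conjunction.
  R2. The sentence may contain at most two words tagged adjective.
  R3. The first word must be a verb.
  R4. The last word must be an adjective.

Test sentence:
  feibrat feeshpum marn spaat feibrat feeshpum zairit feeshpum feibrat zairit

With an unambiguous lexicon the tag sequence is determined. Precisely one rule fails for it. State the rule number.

2

Fixed tagging: verb conjunction adjective conjunction verb conjunction adjective conjunction verb adjective.
Checking each rule: R1 ok, R2 fails, R3 ok, R4 ok.
Only rule 2 fails.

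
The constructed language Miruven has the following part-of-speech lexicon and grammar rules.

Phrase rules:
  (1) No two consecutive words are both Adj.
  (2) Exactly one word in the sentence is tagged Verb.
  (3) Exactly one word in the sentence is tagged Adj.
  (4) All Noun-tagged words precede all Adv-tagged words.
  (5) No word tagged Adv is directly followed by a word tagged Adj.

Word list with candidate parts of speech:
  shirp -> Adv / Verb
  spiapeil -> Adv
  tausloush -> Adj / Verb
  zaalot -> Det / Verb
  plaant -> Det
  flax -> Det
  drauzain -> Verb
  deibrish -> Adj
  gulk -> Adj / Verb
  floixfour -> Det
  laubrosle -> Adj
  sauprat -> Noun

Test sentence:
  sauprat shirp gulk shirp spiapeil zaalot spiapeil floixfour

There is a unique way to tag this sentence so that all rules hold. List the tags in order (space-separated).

Candidates per position — 1:sauprat {Noun}; 2:shirp {Adv,Verb}; 3:gulk {Adj,Verb}; 4:shirp {Adv,Verb}; 5:spiapeil {Adv}; 6:zaalot {Det,Verb}; 7:spiapeil {Adv}; 8:floixfour {Det}.
Word 3 cannot be Verb — rule 3 would then fail for every completion. It is Adj.
Word 2 cannot be Adv — rule 5 would then fail for every completion. It is Verb.
Word 4 cannot be Verb — rule 2 would then fail for every completion. It is Adv.
Word 6 cannot be Verb — rule 2 would then fail for every completion. It is Det.
So the tagging must be: Noun Verb Adj Adv Adv Det Adv Det.
Check: rule 1 ok; rule 2 ok; rule 3 ok; rule 4 ok; rule 5 ok.

Noun Verb Adj Adv Adv Det Adv Det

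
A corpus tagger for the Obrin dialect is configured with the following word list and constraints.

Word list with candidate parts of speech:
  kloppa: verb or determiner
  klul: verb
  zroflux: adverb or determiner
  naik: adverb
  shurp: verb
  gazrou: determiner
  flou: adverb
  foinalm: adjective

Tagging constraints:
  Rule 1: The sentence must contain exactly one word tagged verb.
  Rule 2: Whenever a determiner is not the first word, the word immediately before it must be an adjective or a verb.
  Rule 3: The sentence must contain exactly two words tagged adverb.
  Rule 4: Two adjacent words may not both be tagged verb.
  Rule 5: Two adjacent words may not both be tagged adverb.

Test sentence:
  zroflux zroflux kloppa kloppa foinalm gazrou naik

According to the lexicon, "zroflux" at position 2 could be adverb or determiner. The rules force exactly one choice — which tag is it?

Candidates per position — 1:zroflux {adverb,determiner}; 2:zroflux {adverb,determiner}; 3:kloppa {verb,determiner}; 4:kloppa {verb,determiner}; 5:foinalm {adjective}; 6:gazrou {determiner}; 7:naik {adverb}.
Position 2: tagging it determiner would leave rule 2 unsatisfiable, so it must be adverb.
Position 3: tagging it determiner would leave rule 2 unsatisfiable, so it must be verb.
Position 4: tagging it verb would leave rule 1 unsatisfiable, so it must be determiner.
Position 1: tagging it adverb would leave rule 3 unsatisfiable, so it must be determiner.
So the tagging must be: determiner adverb verb determiner adjective determiner adverb.
Rule-by-rule: rule 1 holds; rule 2 holds; rule 3 holds; rule 4 holds; rule 5 holds.

adverb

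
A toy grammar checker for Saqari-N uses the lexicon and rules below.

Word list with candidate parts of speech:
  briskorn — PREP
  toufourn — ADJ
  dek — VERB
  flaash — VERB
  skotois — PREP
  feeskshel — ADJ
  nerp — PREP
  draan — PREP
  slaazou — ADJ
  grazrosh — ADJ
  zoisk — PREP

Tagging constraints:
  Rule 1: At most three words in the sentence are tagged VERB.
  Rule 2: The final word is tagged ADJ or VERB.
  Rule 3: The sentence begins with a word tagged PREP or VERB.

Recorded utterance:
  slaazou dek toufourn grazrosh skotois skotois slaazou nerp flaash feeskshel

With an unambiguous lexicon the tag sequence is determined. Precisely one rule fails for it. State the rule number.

Fixed tagging: ADJ VERB ADJ ADJ PREP PREP ADJ PREP VERB ADJ.
Checking each rule: R1 ✓, R2 ✓, R3 ✗.
Only rule 3 fails.

3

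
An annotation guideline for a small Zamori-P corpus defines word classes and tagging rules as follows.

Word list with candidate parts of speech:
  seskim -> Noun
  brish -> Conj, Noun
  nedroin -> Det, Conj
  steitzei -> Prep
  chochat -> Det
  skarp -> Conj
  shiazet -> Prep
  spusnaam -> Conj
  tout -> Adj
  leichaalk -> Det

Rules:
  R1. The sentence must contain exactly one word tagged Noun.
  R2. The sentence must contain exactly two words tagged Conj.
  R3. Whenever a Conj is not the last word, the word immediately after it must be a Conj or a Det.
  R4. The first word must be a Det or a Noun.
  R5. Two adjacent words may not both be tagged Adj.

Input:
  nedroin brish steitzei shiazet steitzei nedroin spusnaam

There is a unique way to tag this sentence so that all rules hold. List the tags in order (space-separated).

Det Noun Prep Prep Prep Conj Conj

Candidates per position — 1:nedroin {Det,Conj}; 2:brish {Conj,Noun}; 3:steitzei {Prep}; 4:shiazet {Prep}; 5:steitzei {Prep}; 6:nedroin {Det,Conj}; 7:spusnaam {Conj}.
Word 1 cannot be Conj — rule 3 would then fail for every completion. It is Det.
Word 2 cannot be Conj — rule 1 would then fail for every completion. It is Noun.
Word 6 cannot be Det — rule 2 would then fail for every completion. It is Conj.
That leaves exactly one tagging: Det Noun Prep Prep Prep Conj Conj.
Checking: rule 1 ok; rule 2 ok; rule 3 ok; rule 4 ok; rule 5 ok.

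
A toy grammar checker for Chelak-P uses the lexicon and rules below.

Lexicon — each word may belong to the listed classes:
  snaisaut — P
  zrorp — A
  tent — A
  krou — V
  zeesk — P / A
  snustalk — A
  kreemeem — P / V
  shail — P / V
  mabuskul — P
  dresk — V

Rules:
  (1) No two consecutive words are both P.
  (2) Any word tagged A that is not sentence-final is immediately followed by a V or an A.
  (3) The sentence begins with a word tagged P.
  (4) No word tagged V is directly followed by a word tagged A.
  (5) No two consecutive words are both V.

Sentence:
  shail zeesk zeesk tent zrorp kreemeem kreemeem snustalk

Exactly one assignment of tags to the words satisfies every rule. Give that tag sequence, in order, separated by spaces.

Candidates per position — 1:shail {P,V}; 2:zeesk {P,A}; 3:zeesk {P,A}; 4:tent {A}; 5:zrorp {A}; 6:kreemeem {P,V}; 7:kreemeem {P,V}; 8:snustalk {A}.
Position 1: tagging it V would leave rule 3 unsatisfiable, so it must be P.
Position 2: tagging it P would leave rule 1 unsatisfiable, so it must be A.
Position 3: tagging it P would leave rule 2 unsatisfiable, so it must be A.
Position 6: tagging it P would leave rule 2 unsatisfiable, so it must be V.
Position 7: tagging it V would leave rule 4 unsatisfiable, so it must be P.
That leaves exactly one tagging: P A A A A V P A.
Check: rule 1 holds; rule 2 holds; rule 3 holds; rule 4 holds; rule 5 holds.

P A A A A V P A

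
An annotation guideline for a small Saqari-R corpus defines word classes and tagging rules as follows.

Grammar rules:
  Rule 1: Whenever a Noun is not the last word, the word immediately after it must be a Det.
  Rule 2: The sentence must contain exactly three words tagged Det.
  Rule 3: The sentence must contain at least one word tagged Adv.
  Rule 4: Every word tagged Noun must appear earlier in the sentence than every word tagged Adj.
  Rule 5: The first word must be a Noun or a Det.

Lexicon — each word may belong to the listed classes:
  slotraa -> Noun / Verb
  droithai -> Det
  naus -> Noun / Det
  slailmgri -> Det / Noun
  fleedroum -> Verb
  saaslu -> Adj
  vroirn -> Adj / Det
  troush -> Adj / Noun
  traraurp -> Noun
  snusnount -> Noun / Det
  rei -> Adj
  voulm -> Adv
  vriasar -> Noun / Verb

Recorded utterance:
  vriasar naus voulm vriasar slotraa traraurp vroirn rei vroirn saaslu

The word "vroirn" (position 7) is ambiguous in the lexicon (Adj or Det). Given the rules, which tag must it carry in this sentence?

Det

Candidates per position — 1:vriasar {Noun,Verb}; 2:naus {Noun,Det}; 3:voulm {Adv}; 4:vriasar {Noun,Verb}; 5:slotraa {Noun,Verb}; 6:traraurp {Noun}; 7:vroirn {Adj,Det}; 8:rei {Adj}; 9:vroirn {Adj,Det}; 10:saaslu {Adj}.
If word 1 were Verb, no tagging could satisfy rule 5; so word 1 is Noun.
If word 2 were Noun, no tagging could satisfy rule 1; so word 2 is Det.
If word 4 were Noun, no tagging could satisfy rule 1; so word 4 is Verb.
If word 5 were Noun, no tagging could satisfy rule 1; so word 5 is Verb.
If word 7 were Adj, no tagging could satisfy rule 1; so word 7 is Det.
If word 9 were Adj, no tagging could satisfy rule 2; so word 9 is Det.
The only consistent sequence is: Noun Det Adv Verb Verb Noun Det Adj Det Adj.
Verifying each rule — rule 1 ✓; rule 2 ✓; rule 3 ✓; rule 4 ✓; rule 5 ✓.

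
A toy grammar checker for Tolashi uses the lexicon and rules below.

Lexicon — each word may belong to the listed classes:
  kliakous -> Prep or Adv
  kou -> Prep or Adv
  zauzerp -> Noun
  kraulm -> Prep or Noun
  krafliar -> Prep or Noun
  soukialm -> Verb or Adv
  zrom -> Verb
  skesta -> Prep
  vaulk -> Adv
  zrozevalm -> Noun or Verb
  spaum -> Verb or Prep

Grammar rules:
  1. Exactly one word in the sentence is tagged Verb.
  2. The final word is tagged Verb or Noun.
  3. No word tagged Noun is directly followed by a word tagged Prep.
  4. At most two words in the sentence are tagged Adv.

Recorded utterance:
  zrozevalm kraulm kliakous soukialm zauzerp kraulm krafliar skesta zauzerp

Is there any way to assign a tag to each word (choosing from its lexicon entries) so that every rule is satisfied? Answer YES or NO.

NO

Candidates per position — 1:zrozevalm {Noun,Verb}; 2:kraulm {Prep,Noun}; 3:kliakous {Prep,Adv}; 4:soukialm {Verb,Adv}; 5:zauzerp {Noun}; 6:kraulm {Prep,Noun}; 7:krafliar {Prep,Noun}; 8:skesta {Prep}; 9:zauzerp {Noun}.
Rule 3 cannot be satisfied by any choice of tags from the lexicon.
So there is no consistent tagging.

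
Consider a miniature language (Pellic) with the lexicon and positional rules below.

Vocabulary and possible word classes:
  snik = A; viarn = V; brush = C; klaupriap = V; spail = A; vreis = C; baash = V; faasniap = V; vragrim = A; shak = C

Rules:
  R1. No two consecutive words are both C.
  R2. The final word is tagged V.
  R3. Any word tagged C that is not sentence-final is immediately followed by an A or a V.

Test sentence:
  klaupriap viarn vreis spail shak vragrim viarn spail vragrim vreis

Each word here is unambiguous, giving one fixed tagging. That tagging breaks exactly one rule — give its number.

Fixed tagging: V V C A C A V A A C.
Applying the rules: R1 holds, R2 violated, R3 holds.
Only rule 2 fails.

2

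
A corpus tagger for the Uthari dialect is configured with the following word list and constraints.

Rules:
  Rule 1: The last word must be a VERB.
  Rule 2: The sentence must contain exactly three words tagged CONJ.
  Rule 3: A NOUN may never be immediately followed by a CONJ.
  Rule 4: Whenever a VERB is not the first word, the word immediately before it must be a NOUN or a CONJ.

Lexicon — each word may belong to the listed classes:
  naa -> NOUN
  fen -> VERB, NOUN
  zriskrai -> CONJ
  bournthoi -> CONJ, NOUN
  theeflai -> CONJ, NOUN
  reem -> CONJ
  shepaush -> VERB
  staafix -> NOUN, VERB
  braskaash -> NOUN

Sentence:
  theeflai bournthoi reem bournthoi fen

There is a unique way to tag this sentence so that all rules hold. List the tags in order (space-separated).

Candidates per position — 1:theeflai {CONJ,NOUN}; 2:bournthoi {CONJ,NOUN}; 3:reem {CONJ}; 4:bournthoi {CONJ,NOUN}; 5:fen {VERB,NOUN}.
Position 1: tagging it NOUN would leave rule 3 unsatisfiable, so it must be CONJ.
Position 2: tagging it NOUN would leave rule 3 unsatisfiable, so it must be CONJ.
Position 4: tagging it CONJ would leave rule 2 unsatisfiable, so it must be NOUN.
Position 5: tagging it NOUN would leave rule 1 unsatisfiable, so it must be VERB.
That leaves exactly one tagging: CONJ CONJ CONJ NOUN VERB.
Checking: rule 1 ok; rule 2 ok; rule 3 ok; rule 4 ok.

CONJ CONJ CONJ NOUN VERB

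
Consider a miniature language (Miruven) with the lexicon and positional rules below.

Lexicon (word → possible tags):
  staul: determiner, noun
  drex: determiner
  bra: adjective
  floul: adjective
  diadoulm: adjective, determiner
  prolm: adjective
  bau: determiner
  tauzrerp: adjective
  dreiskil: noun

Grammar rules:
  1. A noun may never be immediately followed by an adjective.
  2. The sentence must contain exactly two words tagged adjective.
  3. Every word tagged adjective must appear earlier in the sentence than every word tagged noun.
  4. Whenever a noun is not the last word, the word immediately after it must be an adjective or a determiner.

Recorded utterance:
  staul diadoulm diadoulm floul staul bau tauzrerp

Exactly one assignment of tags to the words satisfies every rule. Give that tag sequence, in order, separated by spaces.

determiner determiner determiner adjective determiner determiner adjective

Candidates per position — 1:staul {determiner,noun}; 2:diadoulm {adjective,determiner}; 3:diadoulm {adjective,determiner}; 4:floul {adjective}; 5:staul {determiner,noun}; 6:bau {determiner}; 7:tauzrerp {adjective}.
At position 1, choosing noun makes rule 3 impossible to satisfy; hence determiner.
At position 2, choosing adjective makes rule 2 impossible to satisfy; hence determiner.
At position 3, choosing adjective makes rule 2 impossible to satisfy; hence determiner.
At position 5, choosing noun makes rule 3 impossible to satisfy; hence determiner.
The only consistent sequence is: determiner determiner determiner adjective determiner determiner adjective.
Checking: rule 1 ✓; rule 2 ✓; rule 3 ✓; rule 4 ✓.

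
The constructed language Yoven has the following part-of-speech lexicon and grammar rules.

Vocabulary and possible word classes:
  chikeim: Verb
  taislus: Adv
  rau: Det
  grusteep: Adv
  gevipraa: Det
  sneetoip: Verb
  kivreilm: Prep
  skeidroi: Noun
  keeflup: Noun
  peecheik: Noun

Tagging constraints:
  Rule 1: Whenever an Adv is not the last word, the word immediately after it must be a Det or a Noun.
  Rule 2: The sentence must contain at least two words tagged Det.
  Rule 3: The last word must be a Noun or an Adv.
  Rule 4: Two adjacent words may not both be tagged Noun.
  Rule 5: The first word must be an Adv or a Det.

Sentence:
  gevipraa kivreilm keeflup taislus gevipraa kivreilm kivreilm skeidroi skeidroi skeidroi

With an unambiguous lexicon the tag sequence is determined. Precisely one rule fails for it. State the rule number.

Fixed tagging: Det Prep Noun Adv Det Prep Prep Noun Noun Noun.
Applying the rules: R1 holds, R2 holds, R3 holds, R4 violated, R5 holds.
Only rule 4 fails.

4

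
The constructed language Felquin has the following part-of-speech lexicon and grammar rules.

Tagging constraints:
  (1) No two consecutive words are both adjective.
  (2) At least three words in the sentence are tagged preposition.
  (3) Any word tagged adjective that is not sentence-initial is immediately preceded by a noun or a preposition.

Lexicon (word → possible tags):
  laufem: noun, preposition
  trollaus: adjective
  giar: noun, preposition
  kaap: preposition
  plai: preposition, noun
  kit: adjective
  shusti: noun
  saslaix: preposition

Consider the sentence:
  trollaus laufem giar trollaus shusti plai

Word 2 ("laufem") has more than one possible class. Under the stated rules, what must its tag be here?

preposition

Candidates per position — 1:trollaus {adjective}; 2:laufem {noun,preposition}; 3:giar {noun,preposition}; 4:trollaus {adjective}; 5:shusti {noun}; 6:plai {preposition,noun}.
If word 2 were noun, no tagging could satisfy rule 2; so word 2 is preposition.
If word 3 were noun, no tagging could satisfy rule 2; so word 3 is preposition.
If word 6 were noun, no tagging could satisfy rule 2; so word 6 is preposition.
The only consistent sequence is: adjective preposition preposition adjective noun preposition.
Check: rule 1 ok; rule 2 ok; rule 3 ok.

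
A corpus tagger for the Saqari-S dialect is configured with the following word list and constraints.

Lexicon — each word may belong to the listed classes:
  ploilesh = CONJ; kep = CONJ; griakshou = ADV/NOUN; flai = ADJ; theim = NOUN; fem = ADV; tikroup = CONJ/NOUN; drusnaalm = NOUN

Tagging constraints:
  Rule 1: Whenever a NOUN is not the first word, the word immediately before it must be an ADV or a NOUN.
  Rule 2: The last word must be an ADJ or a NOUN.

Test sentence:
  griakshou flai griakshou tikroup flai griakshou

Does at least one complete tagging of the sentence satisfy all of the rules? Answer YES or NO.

NO

Candidates per position — 1:griakshou {ADV,NOUN}; 2:flai {ADJ}; 3:griakshou {ADV,NOUN}; 4:tikroup {CONJ,NOUN}; 5:flai {ADJ}; 6:griakshou {ADV,NOUN}.
Every candidate sequence violates at least one rule; no consistent tagging exists.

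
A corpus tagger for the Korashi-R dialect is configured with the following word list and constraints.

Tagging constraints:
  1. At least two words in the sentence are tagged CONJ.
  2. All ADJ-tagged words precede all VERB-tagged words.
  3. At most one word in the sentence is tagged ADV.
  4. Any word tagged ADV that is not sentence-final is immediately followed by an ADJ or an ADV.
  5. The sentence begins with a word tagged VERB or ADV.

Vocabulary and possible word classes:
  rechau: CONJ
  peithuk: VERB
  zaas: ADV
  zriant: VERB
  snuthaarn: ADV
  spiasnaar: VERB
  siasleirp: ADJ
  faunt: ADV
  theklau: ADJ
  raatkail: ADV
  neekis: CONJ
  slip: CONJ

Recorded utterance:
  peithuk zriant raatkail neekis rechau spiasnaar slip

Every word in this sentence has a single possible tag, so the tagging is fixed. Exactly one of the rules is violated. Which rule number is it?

Fixed tagging: VERB VERB ADV CONJ CONJ VERB CONJ.
Rule check: R1 holds, R2 holds, R3 holds, R4 violated, R5 holds.
Only rule 4 fails.

4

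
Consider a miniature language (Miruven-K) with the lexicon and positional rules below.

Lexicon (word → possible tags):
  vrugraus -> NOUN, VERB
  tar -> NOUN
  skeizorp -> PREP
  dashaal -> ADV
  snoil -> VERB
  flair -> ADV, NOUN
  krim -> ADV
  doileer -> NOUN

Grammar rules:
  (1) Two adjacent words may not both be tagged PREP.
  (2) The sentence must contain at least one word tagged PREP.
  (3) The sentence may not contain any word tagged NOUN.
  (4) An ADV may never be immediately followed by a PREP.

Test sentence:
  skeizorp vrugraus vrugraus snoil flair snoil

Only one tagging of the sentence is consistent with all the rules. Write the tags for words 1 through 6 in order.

PREP VERB VERB VERB ADV VERB

Candidates per position — 1:skeizorp {PREP}; 2:vrugraus {NOUN,VERB}; 3:vrugraus {NOUN,VERB}; 4:snoil {VERB}; 5:flair {ADV,NOUN}; 6:snoil {VERB}.
Position 2: tagging it NOUN would leave rule 3 unsatisfiable, so it must be VERB.
Position 3: tagging it NOUN would leave rule 3 unsatisfiable, so it must be VERB.
Position 5: tagging it NOUN would leave rule 3 unsatisfiable, so it must be ADV.
The only consistent sequence is: PREP VERB VERB VERB ADV VERB.
Check: rule 1 ✓; rule 2 ✓; rule 3 ✓; rule 4 ✓.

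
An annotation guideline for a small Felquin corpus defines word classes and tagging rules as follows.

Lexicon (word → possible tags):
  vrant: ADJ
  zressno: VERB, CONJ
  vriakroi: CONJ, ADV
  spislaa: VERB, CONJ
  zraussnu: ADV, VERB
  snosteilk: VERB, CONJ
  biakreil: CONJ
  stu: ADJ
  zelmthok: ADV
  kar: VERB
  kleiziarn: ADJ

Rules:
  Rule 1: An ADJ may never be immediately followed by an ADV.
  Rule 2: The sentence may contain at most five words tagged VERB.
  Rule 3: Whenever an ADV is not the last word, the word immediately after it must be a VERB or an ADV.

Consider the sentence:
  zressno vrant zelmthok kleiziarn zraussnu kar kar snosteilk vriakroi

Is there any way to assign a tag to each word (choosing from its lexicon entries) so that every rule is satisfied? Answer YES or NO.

Candidates per position — 1:zressno {VERB,CONJ}; 2:vrant {ADJ}; 3:zelmthok {ADV}; 4:kleiziarn {ADJ}; 5:zraussnu {ADV,VERB}; 6:kar {VERB}; 7:kar {VERB}; 8:snosteilk {VERB,CONJ}; 9:vriakroi {CONJ,ADV}.
Rule 1 cannot be satisfied by any choice of tags from the lexicon.
So there is no consistent tagging.

NO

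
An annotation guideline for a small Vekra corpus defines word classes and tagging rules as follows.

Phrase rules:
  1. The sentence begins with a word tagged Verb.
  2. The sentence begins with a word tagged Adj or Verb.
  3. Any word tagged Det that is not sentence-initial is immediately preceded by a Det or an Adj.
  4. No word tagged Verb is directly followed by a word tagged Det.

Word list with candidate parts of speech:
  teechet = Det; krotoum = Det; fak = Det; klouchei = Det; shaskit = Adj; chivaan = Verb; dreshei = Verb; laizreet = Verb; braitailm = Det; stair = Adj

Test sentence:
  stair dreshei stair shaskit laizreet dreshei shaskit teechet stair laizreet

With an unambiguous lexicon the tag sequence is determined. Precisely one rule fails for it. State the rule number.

Fixed tagging: Adj Verb Adj Adj Verb Verb Adj Det Adj Verb.
Checking each rule: R1 fails, R2 ok, R3 ok, R4 ok.
Only rule 1 fails.

1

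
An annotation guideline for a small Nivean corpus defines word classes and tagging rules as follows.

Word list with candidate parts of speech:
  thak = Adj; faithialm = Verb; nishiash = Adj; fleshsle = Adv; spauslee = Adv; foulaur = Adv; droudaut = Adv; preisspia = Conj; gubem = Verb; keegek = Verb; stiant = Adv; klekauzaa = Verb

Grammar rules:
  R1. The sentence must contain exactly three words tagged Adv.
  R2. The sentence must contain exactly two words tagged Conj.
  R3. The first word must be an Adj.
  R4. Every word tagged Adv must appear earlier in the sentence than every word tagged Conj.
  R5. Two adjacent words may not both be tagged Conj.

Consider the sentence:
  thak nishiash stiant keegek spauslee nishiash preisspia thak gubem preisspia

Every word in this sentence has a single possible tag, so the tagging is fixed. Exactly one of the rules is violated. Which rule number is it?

Fixed tagging: Adj Adj Adv Verb Adv Adj Conj Adj Verb Conj.
Applying the rules: R1 fail, R2 pass, R3 pass, R4 pass, R5 pass.
Only rule 1 fails.

1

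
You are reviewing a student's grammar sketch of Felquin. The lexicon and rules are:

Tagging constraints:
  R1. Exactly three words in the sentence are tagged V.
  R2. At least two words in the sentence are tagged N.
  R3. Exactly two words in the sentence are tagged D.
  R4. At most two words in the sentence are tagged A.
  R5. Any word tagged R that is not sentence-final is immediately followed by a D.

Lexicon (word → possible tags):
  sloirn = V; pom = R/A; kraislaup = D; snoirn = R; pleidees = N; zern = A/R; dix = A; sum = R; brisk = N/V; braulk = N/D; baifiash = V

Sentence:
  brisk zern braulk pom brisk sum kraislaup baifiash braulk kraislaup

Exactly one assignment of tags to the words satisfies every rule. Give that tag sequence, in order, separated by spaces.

V A N A V R D V N D

Candidates per position — 1:brisk {N,V}; 2:zern {A,R}; 3:braulk {N,D}; 4:pom {R,A}; 5:brisk {N,V}; 6:sum {R}; 7:kraislaup {D}; 8:baifiash {V}; 9:braulk {N,D}; 10:kraislaup {D}.
Position 1: N is ruled out by rule 1; that leaves V.
Position 3: D is ruled out by rule 3; that leaves N.
Position 4: R is ruled out by rule 5; that leaves A.
Position 5: N is ruled out by rule 1; that leaves V.
Position 9: D is ruled out by rule 2; that leaves N.
Position 2: R is ruled out by rule 5; that leaves A.
The only consistent sequence is: V A N A V R D V N D.
Checking: rule 1 satisfied; rule 2 satisfied; rule 3 satisfied; rule 4 satisfied; rule 5 satisfied.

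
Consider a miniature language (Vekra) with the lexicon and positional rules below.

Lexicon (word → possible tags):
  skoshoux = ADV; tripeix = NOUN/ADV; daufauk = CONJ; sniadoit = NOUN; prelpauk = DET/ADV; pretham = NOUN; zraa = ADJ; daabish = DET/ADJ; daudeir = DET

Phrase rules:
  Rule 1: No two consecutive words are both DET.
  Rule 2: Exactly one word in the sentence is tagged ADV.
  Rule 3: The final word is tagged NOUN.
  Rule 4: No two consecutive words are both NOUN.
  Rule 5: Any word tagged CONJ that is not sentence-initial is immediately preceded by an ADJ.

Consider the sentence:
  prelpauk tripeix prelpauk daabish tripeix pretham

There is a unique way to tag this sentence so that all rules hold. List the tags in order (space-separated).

Candidates per position — 1:prelpauk {DET,ADV}; 2:tripeix {NOUN,ADV}; 3:prelpauk {DET,ADV}; 4:daabish {DET,ADJ}; 5:tripeix {NOUN,ADV}; 6:pretham {NOUN}.
Word 5 cannot be NOUN — rule 4 would then fail for every completion. It is ADV.
Word 1 cannot be ADV — rule 2 would then fail for every completion. It is DET.
Word 2 cannot be ADV — rule 2 would then fail for every completion. It is NOUN.
Word 3 cannot be ADV — rule 2 would then fail for every completion. It is DET.
Word 4 cannot be DET — rule 1 would then fail for every completion. It is ADJ.
The only consistent sequence is: DET NOUN DET ADJ ADV NOUN.
Checking: rule 1 holds; rule 2 holds; rule 3 holds; rule 4 holds; rule 5 holds.

DET NOUN DET ADJ ADV NOUN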